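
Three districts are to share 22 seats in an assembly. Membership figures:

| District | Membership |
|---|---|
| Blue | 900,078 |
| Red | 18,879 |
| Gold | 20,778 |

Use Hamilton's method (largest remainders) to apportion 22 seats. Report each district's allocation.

Total 939735; standard divisor 939735/22 ≈ 42715.227.
Standard quotas: Blue 21.0716, Red 0.4420, Gold 0.4864.
Lower quotas: Blue 21, Red 0, Gold 0 (sum 21, leaving 1 seat).
Remainders in descending order: Gold 0.4864, Red 0.4420, Blue 0.0716.
Largest remainder: Gold receives the extra seat.

Blue 21, Red 0, Gold 1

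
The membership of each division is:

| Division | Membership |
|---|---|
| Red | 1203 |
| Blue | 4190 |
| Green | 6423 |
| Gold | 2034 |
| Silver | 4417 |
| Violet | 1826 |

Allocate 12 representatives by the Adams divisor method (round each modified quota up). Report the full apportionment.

Red 1, Blue 2, Green 4, Gold 1, Silver 3, Violet 1

Standard divisor 20093/12 ≈ 1674.417; standard quotas: Red 0.718, Blue 2.502, Green 3.836, Gold 1.215, Silver 2.638, Violet 1.091.
Rounding up gives 1, 3, 4, 2, 3, 2 = 15 seats, so the divisor must be adjusted.
With modified divisor 2120: modified quotas Red 0.567, Blue 1.976, Green 3.030, Gold 0.959, Silver 2.083, Violet 0.861.
Rounding up: Red 1, Blue 2, Green 4, Gold 1, Silver 3, Violet 1 (total 12).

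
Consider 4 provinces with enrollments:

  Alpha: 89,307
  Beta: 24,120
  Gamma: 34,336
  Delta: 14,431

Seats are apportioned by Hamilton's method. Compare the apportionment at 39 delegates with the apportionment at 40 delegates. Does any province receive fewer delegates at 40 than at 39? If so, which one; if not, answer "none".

none

At 39 seats: Alpha 22, Beta 6, Gamma 8, Delta 3.
At 40 seats: Alpha 22, Beta 6, Gamma 8, Delta 4.
No province's allocation decreased.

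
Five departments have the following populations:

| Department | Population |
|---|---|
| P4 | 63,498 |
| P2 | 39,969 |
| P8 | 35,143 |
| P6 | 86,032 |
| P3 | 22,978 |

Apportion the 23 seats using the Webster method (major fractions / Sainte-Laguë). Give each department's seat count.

P4 6, P2 4, P8 3, P6 8, P3 2

Standard divisor 247620/23 ≈ 10766.087; standard quotas: P4 5.898, P2 3.712, P8 3.264, P6 7.991, P3 2.134.
Rounding to the nearest integer gives P4 6, P2 4, P8 3, P6 8, P3 2 — total 23, matching the house size, so no adjustment is needed.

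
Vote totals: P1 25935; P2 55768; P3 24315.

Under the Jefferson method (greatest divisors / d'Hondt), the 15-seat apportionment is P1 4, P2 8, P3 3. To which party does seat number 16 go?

P2

Priority for the next seat is population ÷ (current seats + 1).
Priorities: P1 5187.000, P2 6196.444, P3 6078.750.
Highest priority: P2.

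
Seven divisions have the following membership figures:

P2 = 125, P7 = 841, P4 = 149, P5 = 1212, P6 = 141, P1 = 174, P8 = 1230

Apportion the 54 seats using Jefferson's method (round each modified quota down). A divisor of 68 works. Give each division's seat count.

P2 1; P7 12; P4 2; P5 17; P6 2; P1 2; P8 18

With modified divisor 68: modified quotas P2 1.838, P7 12.368, P4 2.191, P5 17.824, P6 2.074, P1 2.559, P8 18.088.
Rounding down: P2 1, P7 12, P4 2, P5 17, P6 2, P1 2, P8 18 (total 54).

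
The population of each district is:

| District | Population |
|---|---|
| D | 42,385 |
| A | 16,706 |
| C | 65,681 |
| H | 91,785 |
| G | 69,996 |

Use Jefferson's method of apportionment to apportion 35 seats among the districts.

Standard divisor 286553/35 ≈ 8187.229; standard quotas: D 5.177, A 2.040, C 8.022, H 11.211, G 8.549.
Rounding down gives 5, 2, 8, 11, 8 = 34 seats, so the divisor must be adjusted.
With modified divisor 7700: modified quotas D 5.505, A 2.170, C 8.530, H 11.920, G 9.090.
Rounding down: D 5, A 2, C 8, H 11, G 9 (total 35).

D: 5, A: 2, C: 8, H: 11, G: 9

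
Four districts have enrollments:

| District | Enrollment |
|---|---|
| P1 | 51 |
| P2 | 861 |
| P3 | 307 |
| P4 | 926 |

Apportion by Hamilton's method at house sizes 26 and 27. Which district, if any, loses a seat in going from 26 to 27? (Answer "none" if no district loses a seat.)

At 26 seats: P1 1, P2 10, P3 4, P4 11.
At 27 seats: P1 0, P2 11, P3 4, P4 12.
P1 drops from 1 to 0.

P1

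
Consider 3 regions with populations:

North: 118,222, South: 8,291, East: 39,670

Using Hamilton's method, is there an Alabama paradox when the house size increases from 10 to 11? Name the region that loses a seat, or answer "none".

South

At 10 seats: North 7, South 1, East 2.
At 11 seats: North 8, South 0, East 3.
South drops from 1 to 0.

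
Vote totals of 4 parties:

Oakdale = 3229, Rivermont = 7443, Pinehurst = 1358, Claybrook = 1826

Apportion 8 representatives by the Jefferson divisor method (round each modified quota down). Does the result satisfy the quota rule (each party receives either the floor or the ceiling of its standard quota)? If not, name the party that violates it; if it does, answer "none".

Standard quotas: Oakdale 1.864, Rivermont 4.297, Pinehurst 0.784, Claybrook 1.054.
Jefferson allocation: Oakdale 2, Rivermont 5, Pinehurst 0, Claybrook 1.
Every allocation lies between the lower and upper quota.

none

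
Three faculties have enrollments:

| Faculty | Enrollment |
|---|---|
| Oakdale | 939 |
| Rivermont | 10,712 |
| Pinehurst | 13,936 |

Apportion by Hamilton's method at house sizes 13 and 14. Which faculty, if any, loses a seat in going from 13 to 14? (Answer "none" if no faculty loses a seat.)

Oakdale

At 13 seats: Oakdale 1, Rivermont 5, Pinehurst 7.
At 14 seats: Oakdale 0, Rivermont 6, Pinehurst 8.
Oakdale drops from 1 to 0.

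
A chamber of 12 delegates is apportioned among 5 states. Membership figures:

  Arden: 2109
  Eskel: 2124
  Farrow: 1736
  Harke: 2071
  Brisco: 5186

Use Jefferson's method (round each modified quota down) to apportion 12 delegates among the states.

Arden 2, Eskel 2, Farrow 1, Harke 2, Brisco 5

Standard divisor 13226/12 ≈ 1102.167; standard quotas: Arden 1.914, Eskel 1.927, Farrow 1.575, Harke 1.879, Brisco 4.705.
Rounding down gives 1, 1, 1, 1, 4 = 8 seats, so the divisor must be adjusted.
With modified divisor 1000: modified quotas Arden 2.109, Eskel 2.124, Farrow 1.736, Harke 2.071, Brisco 5.186.
Rounding down: Arden 2, Eskel 2, Farrow 1, Harke 2, Brisco 5 (total 12).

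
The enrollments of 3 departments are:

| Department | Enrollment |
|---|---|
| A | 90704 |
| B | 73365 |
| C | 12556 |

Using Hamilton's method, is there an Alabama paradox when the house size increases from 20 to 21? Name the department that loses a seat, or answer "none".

C

At 20 seats: A 10, B 8, C 2.
At 21 seats: A 11, B 9, C 1.
C drops from 2 to 1.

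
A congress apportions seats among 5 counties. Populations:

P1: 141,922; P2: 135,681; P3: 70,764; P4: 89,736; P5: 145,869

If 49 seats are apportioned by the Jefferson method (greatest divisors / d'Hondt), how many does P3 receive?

6

Standard divisor 583972/49 ≈ 11917.796; standard quotas: P1 11.908, P2 11.385, P3 5.938, P4 7.530, P5 12.240.
Rounding down gives 11, 11, 5, 7, 12 = 46 seats, so the divisor must be adjusted.
With modified divisor 11260: modified quotas P1 12.604, P2 12.050, P3 6.285, P4 7.969, P5 12.955.
Rounding down: P1 12, P2 12, P3 6, P4 7, P5 12 (total 49).
P3 receives 6.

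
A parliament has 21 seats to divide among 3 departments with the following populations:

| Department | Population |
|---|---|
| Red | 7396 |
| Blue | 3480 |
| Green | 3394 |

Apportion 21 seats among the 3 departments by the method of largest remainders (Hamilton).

Total 14270; standard divisor 14270/21 ≈ 679.524.
Standard quotas: Red 10.8841, Blue 5.1212, Green 4.9947.
Lower quotas: Red 10, Blue 5, Green 4 (sum 19, leaving 2 seats).
Remainders in descending order: Green 0.9947, Red 0.8841, Blue 0.1212.
Largest remainders: Green, Red receive the extra seats.

Red 11, Blue 5, Green 5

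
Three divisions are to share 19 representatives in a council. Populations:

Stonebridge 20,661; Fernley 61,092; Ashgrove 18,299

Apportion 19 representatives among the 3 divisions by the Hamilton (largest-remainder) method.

Total 100052; standard divisor 100052/19 ≈ 5265.895.
Standard quotas: Stonebridge 3.9235, Fernley 11.6014, Ashgrove 3.4750.
Lower quotas: Stonebridge 3, Fernley 11, Ashgrove 3 (sum 17, leaving 2 seats).
Remainders in descending order: Stonebridge 0.9235, Fernley 0.6014, Ashgrove 0.4750.
Largest remainders: Stonebridge, Fernley receive the extra seats.

Stonebridge: 4, Fernley: 12, Ashgrove: 3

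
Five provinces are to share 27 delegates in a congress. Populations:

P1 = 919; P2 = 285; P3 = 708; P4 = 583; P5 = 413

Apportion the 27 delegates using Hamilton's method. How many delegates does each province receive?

Standard divisor: 2908 ÷ 27 ≈ 107.704.
Standard quotas: P1 8.533, P2 2.646, P3 6.574, P4 5.413, P5 3.835.
Lower quotas: P1 8, P2 2, P3 6, P4 5, P5 3 (sum 24, leaving 3 seats).
Remainders in descending order: P5 0.835, P2 0.646, P3 0.574, P1 0.533, P4 0.413.
Largest remainders: P5, P2, P3 receive the extra seats.

P1 8, P2 3, P3 7, P4 5, P5 4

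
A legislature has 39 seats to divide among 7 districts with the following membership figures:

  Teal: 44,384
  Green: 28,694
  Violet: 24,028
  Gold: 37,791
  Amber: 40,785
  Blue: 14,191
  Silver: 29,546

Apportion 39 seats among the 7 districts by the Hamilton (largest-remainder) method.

Standard divisor: 219419 ÷ 39 ≈ 5626.128.
Standard quotas: Teal 7.8889, Green 5.1001, Violet 4.2708, Gold 6.7171, Amber 7.2492, Blue 2.5223, Silver 5.2516.
Lower quotas: Teal 7, Green 5, Violet 4, Gold 6, Amber 7, Blue 2, Silver 5 (sum 36, leaving 3 seats).
Remainders in descending order: Teal 0.8889, Gold 0.7171, Blue 0.5223, Violet 0.2708, Silver 0.2516, Amber 0.2492, Green 0.1001.
Largest remainders: Teal, Gold, Blue receive the extra seats.

Teal=8, Green=5, Violet=4, Gold=7, Amber=7, Blue=3, Silver=5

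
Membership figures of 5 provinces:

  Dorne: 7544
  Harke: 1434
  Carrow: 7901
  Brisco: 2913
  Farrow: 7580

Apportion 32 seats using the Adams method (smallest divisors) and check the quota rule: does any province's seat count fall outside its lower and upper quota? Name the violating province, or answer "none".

Standard quotas: Dorne 8.820, Harke 1.676, Carrow 9.237, Brisco 3.406, Farrow 8.862.
Adams allocation: Dorne 8, Harke 2, Carrow 9, Brisco 4, Farrow 9.
Every allocation lies between the lower and upper quota.

none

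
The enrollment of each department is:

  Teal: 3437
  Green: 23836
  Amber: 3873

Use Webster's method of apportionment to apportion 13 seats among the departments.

Teal: 1, Green: 10, Amber: 2

Standard divisor 31146/13 ≈ 2395.846; standard quotas: Teal 1.435, Green 9.949, Amber 1.617.
Rounding to the nearest integer gives Teal 1, Green 10, Amber 2 — total 13, matching the house size, so no adjustment is needed.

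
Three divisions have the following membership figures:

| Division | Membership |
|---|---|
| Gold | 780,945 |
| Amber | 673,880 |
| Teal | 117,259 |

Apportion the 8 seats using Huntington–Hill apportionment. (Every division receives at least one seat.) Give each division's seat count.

With divisor 209986: modified quotas Gold 3.719, Amber 3.209, Teal 0.558.
Geometric-mean thresholds: Gold √(3·4)=3.464, Amber √(3·4)=3.464, Teal (min 1).
Each quota rounded against its threshold gives Gold 4, Amber 3, Teal 1 (total 8).

Gold: 4, Amber: 3, Teal: 1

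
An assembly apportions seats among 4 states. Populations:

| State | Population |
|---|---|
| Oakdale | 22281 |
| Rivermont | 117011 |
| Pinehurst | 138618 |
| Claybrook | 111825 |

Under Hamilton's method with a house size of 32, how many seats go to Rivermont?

The standard divisor is 389735/32 ≈ 12179.219.
Standard quotas: Oakdale 1.8294, Rivermont 9.6074, Pinehurst 11.3815, Claybrook 9.1816.
Lower quotas: Oakdale 1, Rivermont 9, Pinehurst 11, Claybrook 9 (sum 30, leaving 2 seats).
Remainders in descending order: Oakdale 0.8294, Rivermont 0.6074, Pinehurst 0.3815, Claybrook 0.1816.
The surplus seats go to Oakdale, Rivermont.
Rivermont receives 10.

10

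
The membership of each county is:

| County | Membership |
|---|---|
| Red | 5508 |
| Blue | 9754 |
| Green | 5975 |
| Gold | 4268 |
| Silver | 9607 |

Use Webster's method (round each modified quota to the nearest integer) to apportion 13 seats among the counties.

Standard divisor 35112/13 ≈ 2700.923; standard quotas: Red 2.039, Blue 3.611, Green 2.212, Gold 1.580, Silver 3.557.
Rounding to the nearest integer gives 2, 4, 2, 2, 4 = 14 seats, so the divisor must be adjusted.
With modified divisor 2770: modified quotas Red 1.988, Blue 3.521, Green 2.157, Gold 1.541, Silver 3.468.
Rounding to the nearest integer: Red 2, Blue 4, Green 2, Gold 2, Silver 3 (total 13).

Red=2, Blue=4, Green=2, Gold=2, Silver=3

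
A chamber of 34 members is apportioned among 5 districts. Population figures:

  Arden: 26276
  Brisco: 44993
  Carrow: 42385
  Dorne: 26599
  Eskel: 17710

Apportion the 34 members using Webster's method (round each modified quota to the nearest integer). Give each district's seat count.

Arden 6; Brisco 9; Carrow 9; Dorne 6; Eskel 4

Standard divisor 157963/34 ≈ 4645.971; standard quotas: Arden 5.656, Brisco 9.684, Carrow 9.123, Dorne 5.725, Eskel 3.812.
Rounding to the nearest integer gives 6, 10, 9, 6, 4 = 35 seats, so the divisor must be adjusted.
With modified divisor 4760: modified quotas Arden 5.520, Brisco 9.452, Carrow 8.904, Dorne 5.588, Eskel 3.721.
Rounding to the nearest integer: Arden 6, Brisco 9, Carrow 9, Dorne 6, Eskel 4 (total 34).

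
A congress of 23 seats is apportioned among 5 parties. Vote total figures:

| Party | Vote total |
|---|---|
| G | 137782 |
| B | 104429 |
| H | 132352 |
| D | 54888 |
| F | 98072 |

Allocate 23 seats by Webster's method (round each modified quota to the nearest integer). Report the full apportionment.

G=6; B=5; H=6; D=2; F=4

Standard divisor 527523/23 ≈ 22935.783; standard quotas: G 6.007, B 4.553, H 5.771, D 2.393, F 4.276.
Rounding to the nearest integer gives G 6, B 5, H 6, D 2, F 4 — total 23, matching the house size, so no adjustment is needed.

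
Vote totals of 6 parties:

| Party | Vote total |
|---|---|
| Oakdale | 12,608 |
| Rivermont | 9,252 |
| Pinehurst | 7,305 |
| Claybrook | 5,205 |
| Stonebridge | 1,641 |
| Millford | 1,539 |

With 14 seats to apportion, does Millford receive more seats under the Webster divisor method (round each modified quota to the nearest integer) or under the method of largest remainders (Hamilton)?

Webster: Oakdale 4, Rivermont 3, Pinehurst 3, Claybrook 2, Stonebridge 1, Millford 1.
Hamilton: Oakdale 5, Rivermont 3, Pinehurst 3, Claybrook 2, Stonebridge 1, Millford 0.
Millford gets 1 under Webster and 0 under Hamilton.

Webster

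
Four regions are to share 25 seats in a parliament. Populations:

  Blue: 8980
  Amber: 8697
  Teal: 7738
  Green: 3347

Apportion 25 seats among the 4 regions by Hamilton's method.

Blue: 8, Amber: 7, Teal: 7, Green: 3

The standard divisor is 28762/25 ≈ 1150.48.
Standard quotas: Blue 7.8054, Amber 7.5595, Teal 6.7259, Green 2.9092.
Lower quotas: Blue 7, Amber 7, Teal 6, Green 2 (sum 22, leaving 3 seats).
Remainders in descending order: Green 0.9092, Blue 0.8054, Teal 0.7259, Amber 0.5595.
Largest remainders: Green, Blue, Teal receive the extra seats.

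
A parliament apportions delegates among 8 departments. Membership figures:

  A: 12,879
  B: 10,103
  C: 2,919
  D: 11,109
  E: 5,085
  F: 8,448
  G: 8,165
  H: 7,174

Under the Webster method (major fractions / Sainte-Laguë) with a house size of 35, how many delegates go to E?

Standard divisor 65882/35 ≈ 1882.343; standard quotas: A 6.842, B 5.367, C 1.551, D 5.902, E 2.701, F 4.488, G 4.338, H 3.811.
Rounding to the nearest integer gives A 7, B 5, C 2, D 6, E 3, F 4, G 4, H 4 — total 35, matching the house size, so no adjustment is needed.
E receives 3.

3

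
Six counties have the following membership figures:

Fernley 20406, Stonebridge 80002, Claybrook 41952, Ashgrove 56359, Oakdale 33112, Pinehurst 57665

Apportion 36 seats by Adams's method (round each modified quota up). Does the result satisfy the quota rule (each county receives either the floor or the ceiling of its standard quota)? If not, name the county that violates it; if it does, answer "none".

Standard quotas: Fernley 2.538, Stonebridge 9.949, Claybrook 5.217, Ashgrove 7.008, Oakdale 4.118, Pinehurst 7.171.
Adams allocation: Fernley 3, Stonebridge 10, Claybrook 5, Ashgrove 7, Oakdale 4, Pinehurst 7.
Every allocation lies between the lower and upper quota.

none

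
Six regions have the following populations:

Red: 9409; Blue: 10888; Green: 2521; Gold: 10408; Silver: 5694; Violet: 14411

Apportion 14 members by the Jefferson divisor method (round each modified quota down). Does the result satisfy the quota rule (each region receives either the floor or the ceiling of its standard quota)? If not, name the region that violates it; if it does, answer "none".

Standard quotas: Red 2.470, Blue 2.858, Green 0.662, Gold 2.732, Silver 1.495, Violet 3.783.
Jefferson allocation: Red 3, Blue 3, Green 0, Gold 3, Silver 1, Violet 4.
Every allocation lies between the lower and upper quota.

none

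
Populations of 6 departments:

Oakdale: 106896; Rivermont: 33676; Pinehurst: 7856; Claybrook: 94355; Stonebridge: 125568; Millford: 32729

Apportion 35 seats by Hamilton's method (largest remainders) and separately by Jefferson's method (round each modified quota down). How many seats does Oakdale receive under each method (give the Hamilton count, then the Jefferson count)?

9 and 10

Hamilton: Oakdale 9, Rivermont 3, Pinehurst 1, Claybrook 8, Stonebridge 11, Millford 3.
Jefferson: Oakdale 10, Rivermont 3, Pinehurst 0, Claybrook 8, Stonebridge 11, Millford 3.
Oakdale gets 9 under Hamilton and 10 under Jefferson.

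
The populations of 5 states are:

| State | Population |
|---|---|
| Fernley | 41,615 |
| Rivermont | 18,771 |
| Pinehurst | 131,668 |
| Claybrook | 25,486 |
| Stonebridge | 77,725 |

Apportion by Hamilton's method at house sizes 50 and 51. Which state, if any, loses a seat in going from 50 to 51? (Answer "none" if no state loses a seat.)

At 50 seats: Fernley 7, Rivermont 3, Pinehurst 22, Claybrook 5, Stonebridge 13.
At 51 seats: Fernley 7, Rivermont 3, Pinehurst 23, Claybrook 4, Stonebridge 14.
Claybrook drops from 5 to 4.

Claybrook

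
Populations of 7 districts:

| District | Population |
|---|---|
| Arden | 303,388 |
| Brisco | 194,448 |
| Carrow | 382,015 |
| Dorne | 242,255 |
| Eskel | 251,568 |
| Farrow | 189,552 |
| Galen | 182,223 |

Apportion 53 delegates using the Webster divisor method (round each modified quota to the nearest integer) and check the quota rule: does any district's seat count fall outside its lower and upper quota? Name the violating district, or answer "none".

Standard quotas: Arden 9.212, Brisco 5.904, Carrow 11.600, Dorne 7.356, Eskel 7.639, Farrow 5.756, Galen 5.533.
Webster allocation: Arden 9, Brisco 6, Carrow 12, Dorne 7, Eskel 8, Farrow 6, Galen 5.
Every allocation lies between the lower and upper quota.

none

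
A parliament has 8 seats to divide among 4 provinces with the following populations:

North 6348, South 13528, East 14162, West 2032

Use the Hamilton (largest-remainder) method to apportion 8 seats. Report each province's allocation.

Standard divisor: 36070 ÷ 8 ≈ 4508.75.
Standard quotas: North 1.4079, South 3.0004, East 3.1410, West 0.4507.
Lower quotas: North 1, South 3, East 3, West 0 (sum 7, leaving 1 seat).
Remainders in descending order: West 0.4507, North 0.4079, East 0.1410, South 0.0004.
Largest remainder: West receives the extra seat.

North 1, South 3, East 3, West 1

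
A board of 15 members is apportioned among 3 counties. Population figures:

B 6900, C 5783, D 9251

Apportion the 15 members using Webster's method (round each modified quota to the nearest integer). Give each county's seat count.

B 5; C 4; D 6

Standard divisor 21934/15 ≈ 1462.267; standard quotas: B 4.719, C 3.955, D 6.326.
Rounding to the nearest integer gives B 5, C 4, D 6 — total 15, matching the house size, so no adjustment is needed.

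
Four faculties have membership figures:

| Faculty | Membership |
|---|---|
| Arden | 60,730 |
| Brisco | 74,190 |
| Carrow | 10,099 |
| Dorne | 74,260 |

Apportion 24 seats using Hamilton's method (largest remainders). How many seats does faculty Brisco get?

8

The standard divisor is 219279/24 ≈ 9136.625.
Standard quotas: Arden 6.6469, Brisco 8.1201, Carrow 1.1053, Dorne 8.1277.
Lower quotas: Arden 6, Brisco 8, Carrow 1, Dorne 8 (sum 23, leaving 1 seat).
Remainders in descending order: Arden 0.6469, Dorne 0.1277, Brisco 0.1201, Carrow 0.1053.
Largest remainder: Arden receives the extra seat.
Brisco receives 8.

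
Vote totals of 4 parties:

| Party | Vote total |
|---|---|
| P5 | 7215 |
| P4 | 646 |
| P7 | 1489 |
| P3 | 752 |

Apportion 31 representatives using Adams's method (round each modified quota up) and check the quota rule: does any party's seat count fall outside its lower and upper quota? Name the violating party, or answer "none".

Standard quotas: P5 22.141, P4 1.982, P7 4.569, P3 2.308.
Adams allocation: P5 21, P4 2, P7 5, P3 3.
P5 has quota 22.141 (lower 22, upper 23) but receives 21 — outside the quota interval.

P5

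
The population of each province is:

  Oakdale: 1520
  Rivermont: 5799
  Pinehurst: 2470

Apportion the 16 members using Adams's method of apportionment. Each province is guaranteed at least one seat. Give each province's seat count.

Oakdale=3; Rivermont=9; Pinehurst=4

Standard divisor 9789/16 ≈ 611.812; standard quotas: Oakdale 2.484, Rivermont 9.478, Pinehurst 4.037.
Rounding up gives 3, 10, 5 = 18 seats, so the divisor must be adjusted.
With modified divisor 700: modified quotas Oakdale 2.171, Rivermont 8.284, Pinehurst 3.529.
Rounding up: Oakdale 3, Rivermont 9, Pinehurst 4 (total 16).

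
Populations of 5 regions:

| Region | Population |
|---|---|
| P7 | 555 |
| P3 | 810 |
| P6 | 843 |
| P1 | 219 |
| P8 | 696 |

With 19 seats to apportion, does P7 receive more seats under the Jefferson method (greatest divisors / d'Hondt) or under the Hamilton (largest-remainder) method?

Jefferson: P7 3, P3 5, P6 6, P1 1, P8 4.
Hamilton: P7 4, P3 5, P6 5, P1 1, P8 4.
P7 gets 3 under Jefferson and 4 under Hamilton.

Hamilton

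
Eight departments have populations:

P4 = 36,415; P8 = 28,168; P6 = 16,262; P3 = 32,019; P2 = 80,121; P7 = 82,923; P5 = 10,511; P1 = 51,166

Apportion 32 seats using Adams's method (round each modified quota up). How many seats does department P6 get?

Standard divisor 337585/32 ≈ 10549.531; standard quotas: P4 3.452, P8 2.670, P6 1.541, P3 3.035, P2 7.595, P7 7.860, P5 0.996, P1 4.850.
Rounding up gives 4, 3, 2, 4, 8, 8, 1, 5 = 35 seats, so the divisor must be adjusted.
With modified divisor 12000: modified quotas P4 3.035, P8 2.347, P6 1.355, P3 2.668, P2 6.677, P7 6.910, P5 0.876, P1 4.264.
Rounding up: P4 4, P8 3, P6 2, P3 3, P2 7, P7 7, P5 1, P1 5 (total 32).
P6 receives 2.

2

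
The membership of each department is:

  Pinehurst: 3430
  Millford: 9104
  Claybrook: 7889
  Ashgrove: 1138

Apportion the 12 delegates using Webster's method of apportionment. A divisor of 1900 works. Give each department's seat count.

Pinehurst=2, Millford=5, Claybrook=4, Ashgrove=1

With modified divisor 1900: modified quotas Pinehurst 1.805, Millford 4.792, Claybrook 4.152, Ashgrove 0.599.
Rounding to the nearest integer: Pinehurst 2, Millford 5, Claybrook 4, Ashgrove 1 (total 12).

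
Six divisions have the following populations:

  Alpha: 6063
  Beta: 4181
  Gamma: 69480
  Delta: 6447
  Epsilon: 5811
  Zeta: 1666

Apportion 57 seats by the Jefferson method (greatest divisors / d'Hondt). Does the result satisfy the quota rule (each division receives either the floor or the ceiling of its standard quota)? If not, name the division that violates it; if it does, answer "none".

Standard quotas: Alpha 3.690, Beta 2.545, Gamma 42.290, Delta 3.924, Epsilon 3.537, Zeta 1.014.
Jefferson allocation: Alpha 3, Beta 2, Gamma 44, Delta 4, Epsilon 3, Zeta 1.
Gamma has quota 42.290 (lower 42, upper 43) but receives 44 — outside the quota interval.

Gamma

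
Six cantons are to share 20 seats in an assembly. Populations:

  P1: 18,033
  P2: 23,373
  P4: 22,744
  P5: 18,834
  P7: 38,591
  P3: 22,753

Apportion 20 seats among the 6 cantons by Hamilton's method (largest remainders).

P1=3; P2=3; P4=3; P5=3; P7=5; P3=3

Standard divisor: 144328 ÷ 20 ≈ 7216.4.
Standard quotas: P1 2.4989, P2 3.2389, P4 3.1517, P5 2.6099, P7 5.3477, P3 3.1530.
Lower quotas: P1 2, P2 3, P4 3, P5 2, P7 5, P3 3 (sum 18, leaving 2 seats).
Remainders in descending order: P5 0.6099, P1 0.4989, P7 0.3477, P2 0.2389, P3 0.1530, P4 0.1517.
Largest remainders: P5, P1 receive the extra seats.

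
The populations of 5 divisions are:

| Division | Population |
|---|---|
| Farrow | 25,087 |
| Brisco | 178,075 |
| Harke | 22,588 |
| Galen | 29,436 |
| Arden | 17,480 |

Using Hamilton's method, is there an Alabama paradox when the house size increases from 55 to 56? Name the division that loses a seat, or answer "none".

At 55 seats: Farrow 5, Brisco 36, Harke 5, Galen 6, Arden 3.
At 56 seats: Farrow 5, Brisco 36, Harke 5, Galen 6, Arden 4.
No division's allocation decreased.

none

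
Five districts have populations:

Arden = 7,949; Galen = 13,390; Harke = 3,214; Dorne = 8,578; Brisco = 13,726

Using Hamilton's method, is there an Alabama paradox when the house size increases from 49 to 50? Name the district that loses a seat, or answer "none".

Harke

At 49 seats: Arden 8, Galen 14, Harke 4, Dorne 9, Brisco 14.
At 50 seats: Arden 9, Galen 14, Harke 3, Dorne 9, Brisco 15.
Harke drops from 4 to 3.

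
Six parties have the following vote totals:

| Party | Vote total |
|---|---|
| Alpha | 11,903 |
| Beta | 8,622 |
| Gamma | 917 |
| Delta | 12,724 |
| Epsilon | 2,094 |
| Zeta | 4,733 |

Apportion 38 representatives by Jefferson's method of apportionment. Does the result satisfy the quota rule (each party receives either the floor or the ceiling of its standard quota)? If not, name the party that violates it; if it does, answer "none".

Standard quotas: Alpha 11.034, Beta 7.992, Gamma 0.850, Delta 11.795, Epsilon 1.941, Zeta 4.387.
Jefferson allocation: Alpha 12, Beta 8, Gamma 0, Delta 12, Epsilon 2, Zeta 4.
Every allocation lies between the lower and upper quota.

none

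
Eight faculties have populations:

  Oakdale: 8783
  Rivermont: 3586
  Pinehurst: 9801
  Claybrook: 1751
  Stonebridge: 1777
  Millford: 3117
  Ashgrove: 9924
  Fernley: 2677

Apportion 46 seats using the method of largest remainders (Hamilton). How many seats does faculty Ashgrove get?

Standard divisor: 41416 ÷ 46 ≈ 900.348.
Standard quotas: Oakdale 9.7551, Rivermont 3.9829, Pinehurst 10.8858, Claybrook 1.9448, Stonebridge 1.9737, Millford 3.4620, Ashgrove 11.0224, Fernley 2.9733.
Lower quotas: Oakdale 9, Rivermont 3, Pinehurst 10, Claybrook 1, Stonebridge 1, Millford 3, Ashgrove 11, Fernley 2 (sum 40, leaving 6 seats).
Remainders in descending order: Rivermont 0.9829, Stonebridge 0.9737, Fernley 0.9733, Claybrook 0.9448, Pinehurst 0.8858, Oakdale 0.7551, Millford 0.4620, Ashgrove 0.0224.
Largest remainders: Rivermont, Stonebridge, Fernley, Claybrook, Pinehurst, Oakdale receive the extra seats.
Ashgrove receives 11.

11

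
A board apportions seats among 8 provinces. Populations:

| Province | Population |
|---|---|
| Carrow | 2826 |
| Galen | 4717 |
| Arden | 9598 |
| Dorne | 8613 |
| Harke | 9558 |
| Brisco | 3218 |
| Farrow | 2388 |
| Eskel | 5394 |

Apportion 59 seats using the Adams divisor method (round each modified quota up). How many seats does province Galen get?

Standard divisor 46312/59 ≈ 784.949; standard quotas: Carrow 3.600, Galen 6.009, Arden 12.228, Dorne 10.973, Harke 12.177, Brisco 4.100, Farrow 3.042, Eskel 6.872.
Rounding up gives 4, 7, 13, 11, 13, 5, 4, 7 = 64 seats, so the divisor must be adjusted.
With modified divisor 830: modified quotas Carrow 3.405, Galen 5.683, Arden 11.564, Dorne 10.377, Harke 11.516, Brisco 3.877, Farrow 2.877, Eskel 6.499.
Rounding up: Carrow 4, Galen 6, Arden 12, Dorne 11, Harke 12, Brisco 4, Farrow 3, Eskel 7 (total 59).
Galen receives 6.

6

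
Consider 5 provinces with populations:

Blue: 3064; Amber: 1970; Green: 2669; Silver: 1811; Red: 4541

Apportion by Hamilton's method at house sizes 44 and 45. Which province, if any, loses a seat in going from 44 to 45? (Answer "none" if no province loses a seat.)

At 44 seats: Blue 10, Amber 6, Green 8, Silver 6, Red 14.
At 45 seats: Blue 10, Amber 6, Green 9, Silver 6, Red 14.
No province's allocation decreased.

none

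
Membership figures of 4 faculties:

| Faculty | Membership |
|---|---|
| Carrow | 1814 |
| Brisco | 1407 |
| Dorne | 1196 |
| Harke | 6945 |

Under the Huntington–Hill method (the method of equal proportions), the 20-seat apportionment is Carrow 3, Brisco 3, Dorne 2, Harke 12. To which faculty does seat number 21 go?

Harke

Priority for the next seat is population ÷ (√(s·(s+1))).
Priorities: Carrow 523.657, Brisco 406.166, Dorne 488.265, Harke 556.045.
Highest priority: Harke.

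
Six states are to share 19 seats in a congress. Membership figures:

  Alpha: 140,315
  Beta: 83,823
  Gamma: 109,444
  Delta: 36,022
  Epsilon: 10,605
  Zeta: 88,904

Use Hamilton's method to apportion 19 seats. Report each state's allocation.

Total 469113; standard divisor 469113/19 ≈ 24690.158.
Standard quotas: Alpha 5.6830, Beta 3.3950, Gamma 4.4327, Delta 1.4590, Epsilon 0.4295, Zeta 3.6008.
Lower quotas: Alpha 5, Beta 3, Gamma 4, Delta 1, Epsilon 0, Zeta 3 (sum 16, leaving 3 seats).
Remainders in descending order: Alpha 0.6830, Zeta 0.6008, Delta 0.4590, Gamma 0.4327, Epsilon 0.4295, Beta 0.3950.
The surplus seats go to Alpha, Zeta, Delta.

Alpha 6, Beta 3, Gamma 4, Delta 2, Epsilon 0, Zeta 4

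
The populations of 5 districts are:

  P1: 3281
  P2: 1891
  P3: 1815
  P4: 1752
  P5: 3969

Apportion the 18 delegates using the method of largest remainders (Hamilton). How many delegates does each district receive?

P1 5, P2 3, P3 2, P4 2, P5 6

The standard divisor is 12708/18 = 706.
Standard quotas: P1 4.647, P2 2.678, P3 2.571, P4 2.482, P5 5.622.
Lower quotas: P1 4, P2 2, P3 2, P4 2, P5 5 (sum 15, leaving 3 seats).
Remainders in descending order: P2 0.678, P1 0.647, P5 0.622, P3 0.571, P4 0.482.
Largest remainders: P2, P1, P5 receive the extra seats.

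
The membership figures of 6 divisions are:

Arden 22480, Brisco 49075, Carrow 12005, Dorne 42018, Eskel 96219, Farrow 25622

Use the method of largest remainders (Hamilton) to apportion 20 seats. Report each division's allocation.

Total 247419; standard divisor 247419/20 ≈ 12370.95.
Standard quotas: Arden 1.8172, Brisco 3.9670, Carrow 0.9704, Dorne 3.3965, Eskel 7.7778, Farrow 2.0711.
Lower quotas: Arden 1, Brisco 3, Carrow 0, Dorne 3, Eskel 7, Farrow 2 (sum 16, leaving 4 seats).
Remainders in descending order: Carrow 0.9704, Brisco 0.9670, Arden 0.8172, Eskel 0.7778, Dorne 0.3965, Farrow 0.0711.
The surplus seats go to Carrow, Brisco, Arden, Eskel.

Arden: 2, Brisco: 4, Carrow: 1, Dorne: 3, Eskel: 8, Farrow: 2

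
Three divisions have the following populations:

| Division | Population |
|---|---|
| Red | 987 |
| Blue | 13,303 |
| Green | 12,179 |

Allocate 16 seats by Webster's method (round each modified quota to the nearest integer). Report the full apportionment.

Standard divisor 26469/16 ≈ 1654.312; standard quotas: Red 0.597, Blue 8.041, Green 7.362.
Rounding to the nearest integer gives Red 1, Blue 8, Green 7 — total 16, matching the house size, so no adjustment is needed.

Red 1, Blue 8, Green 7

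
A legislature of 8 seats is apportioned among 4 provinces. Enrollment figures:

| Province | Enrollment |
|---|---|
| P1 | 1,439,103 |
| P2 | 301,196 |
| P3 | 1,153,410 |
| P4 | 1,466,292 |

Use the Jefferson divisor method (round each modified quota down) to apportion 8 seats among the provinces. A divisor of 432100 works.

With modified divisor 432100: modified quotas P1 3.330, P2 0.697, P3 2.669, P4 3.393.
Rounding down: P1 3, P2 0, P3 2, P4 3 (total 8).

P1=3; P2=0; P3=2; P4=3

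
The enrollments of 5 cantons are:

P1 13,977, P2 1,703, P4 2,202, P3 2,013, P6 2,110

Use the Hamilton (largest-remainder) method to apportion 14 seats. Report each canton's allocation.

P1: 9; P2: 1; P4: 2; P3: 1; P6: 1

Standard divisor: 22005 ÷ 14 ≈ 1571.786.
Standard quotas: P1 8.8924, P2 1.0835, P4 1.4010, P3 1.2807, P6 1.3424.
Lower quotas: P1 8, P2 1, P4 1, P3 1, P6 1 (sum 12, leaving 2 seats).
Remainders in descending order: P1 0.8924, P4 0.4010, P6 0.3424, P3 0.2807, P2 0.0835.
Largest remainders: P1, P4 receive the extra seats.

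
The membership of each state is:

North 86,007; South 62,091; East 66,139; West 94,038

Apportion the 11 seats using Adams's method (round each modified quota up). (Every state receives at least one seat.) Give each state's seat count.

Standard divisor 308275/11 ≈ 28025; standard quotas: North 3.069, South 2.216, East 2.360, West 3.356.
Rounding up gives 4, 3, 3, 4 = 14 seats, so the divisor must be adjusted.
With modified divisor 32200: modified quotas North 2.671, South 1.928, East 2.054, West 2.920.
Rounding up: North 3, South 2, East 3, West 3 (total 11).

North: 3, South: 2, East: 3, West: 3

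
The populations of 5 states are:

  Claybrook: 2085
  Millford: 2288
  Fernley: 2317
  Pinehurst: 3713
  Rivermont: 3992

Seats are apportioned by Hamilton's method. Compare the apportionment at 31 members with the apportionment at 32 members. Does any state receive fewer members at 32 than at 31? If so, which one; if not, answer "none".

At 31 seats: Claybrook 4, Millford 5, Fernley 5, Pinehurst 8, Rivermont 9.
At 32 seats: Claybrook 5, Millford 5, Fernley 5, Pinehurst 8, Rivermont 9.
No state's allocation decreased.

none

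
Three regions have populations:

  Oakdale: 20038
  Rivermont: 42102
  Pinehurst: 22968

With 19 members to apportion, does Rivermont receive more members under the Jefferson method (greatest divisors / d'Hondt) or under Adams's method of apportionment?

Jefferson: Oakdale 4, Rivermont 10, Pinehurst 5.
Adams: Oakdale 5, Rivermont 9, Pinehurst 5.
Rivermont gets 10 under Jefferson and 9 under Adams.

Jefferson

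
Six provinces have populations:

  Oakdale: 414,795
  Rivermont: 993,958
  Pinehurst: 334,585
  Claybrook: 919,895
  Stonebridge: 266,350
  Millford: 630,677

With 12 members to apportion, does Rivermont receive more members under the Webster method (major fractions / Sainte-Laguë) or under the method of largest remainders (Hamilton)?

Webster: Oakdale 1, Rivermont 4, Pinehurst 1, Claybrook 3, Stonebridge 1, Millford 2.
Hamilton: Oakdale 2, Rivermont 3, Pinehurst 1, Claybrook 3, Stonebridge 1, Millford 2.
Rivermont gets 4 under Webster and 3 under Hamilton.

Webster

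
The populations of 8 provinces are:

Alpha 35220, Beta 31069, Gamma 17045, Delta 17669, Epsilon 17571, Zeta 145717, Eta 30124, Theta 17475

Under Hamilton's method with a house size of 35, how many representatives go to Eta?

3

Standard divisor: 311890 ÷ 35 ≈ 8911.143.
Standard quotas: Alpha 3.9524, Beta 3.4865, Gamma 1.9128, Delta 1.9828, Epsilon 1.9718, Zeta 16.3522, Eta 3.3805, Theta 1.9610.
Lower quotas: Alpha 3, Beta 3, Gamma 1, Delta 1, Epsilon 1, Zeta 16, Eta 3, Theta 1 (sum 29, leaving 6 seats).
Remainders in descending order: Delta 0.9828, Epsilon 0.9718, Theta 0.9610, Alpha 0.9524, Gamma 0.9128, Beta 0.4865, Eta 0.3805, Zeta 0.3522.
Largest remainders: Delta, Epsilon, Theta, Alpha, Gamma, Beta receive the extra seats.
Eta receives 3.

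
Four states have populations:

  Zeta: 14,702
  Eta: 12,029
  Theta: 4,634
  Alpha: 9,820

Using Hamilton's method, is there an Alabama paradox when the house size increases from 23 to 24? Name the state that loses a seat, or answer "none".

none

At 23 seats: Zeta 8, Eta 7, Theta 3, Alpha 5.
At 24 seats: Zeta 8, Eta 7, Theta 3, Alpha 6.
No state's allocation decreased.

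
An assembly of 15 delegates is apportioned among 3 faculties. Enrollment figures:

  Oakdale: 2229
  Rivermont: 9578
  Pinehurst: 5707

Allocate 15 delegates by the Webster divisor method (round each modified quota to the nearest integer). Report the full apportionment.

Standard divisor 17514/15 ≈ 1167.6; standard quotas: Oakdale 1.909, Rivermont 8.203, Pinehurst 4.888.
Rounding to the nearest integer gives Oakdale 2, Rivermont 8, Pinehurst 5 — total 15, matching the house size, so no adjustment is needed.

Oakdale 2; Rivermont 8; Pinehurst 5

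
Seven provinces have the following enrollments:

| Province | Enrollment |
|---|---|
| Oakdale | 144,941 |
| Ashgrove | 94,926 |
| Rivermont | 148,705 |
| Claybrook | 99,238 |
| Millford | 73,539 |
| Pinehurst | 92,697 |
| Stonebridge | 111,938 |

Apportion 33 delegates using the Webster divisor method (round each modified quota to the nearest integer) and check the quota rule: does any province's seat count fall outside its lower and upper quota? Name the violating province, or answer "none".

none

Standard quotas: Oakdale 6.244, Ashgrove 4.090, Rivermont 6.406, Claybrook 4.275, Millford 3.168, Pinehurst 3.994, Stonebridge 4.822.
Webster allocation: Oakdale 6, Ashgrove 4, Rivermont 7, Claybrook 4, Millford 3, Pinehurst 4, Stonebridge 5.
Every allocation lies between the lower and upper quota.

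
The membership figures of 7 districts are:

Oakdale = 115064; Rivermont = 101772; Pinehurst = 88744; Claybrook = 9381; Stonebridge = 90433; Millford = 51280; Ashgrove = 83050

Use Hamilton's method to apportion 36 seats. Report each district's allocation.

Oakdale: 8, Rivermont: 7, Pinehurst: 6, Claybrook: 1, Stonebridge: 6, Millford: 3, Ashgrove: 5

Total 539724; standard divisor 539724/36 ≈ 14992.333.
Standard quotas: Oakdale 7.6749, Rivermont 6.7883, Pinehurst 5.9193, Claybrook 0.6257, Stonebridge 6.0319, Millford 3.4204, Ashgrove 5.5395.
Lower quotas: Oakdale 7, Rivermont 6, Pinehurst 5, Claybrook 0, Stonebridge 6, Millford 3, Ashgrove 5 (sum 32, leaving 4 seats).
Remainders in descending order: Pinehurst 0.9193, Rivermont 0.7883, Oakdale 0.6749, Claybrook 0.6257, Ashgrove 0.5395, Millford 0.4204, Stonebridge 0.0319.
The surplus seats go to Pinehurst, Rivermont, Oakdale, Claybrook.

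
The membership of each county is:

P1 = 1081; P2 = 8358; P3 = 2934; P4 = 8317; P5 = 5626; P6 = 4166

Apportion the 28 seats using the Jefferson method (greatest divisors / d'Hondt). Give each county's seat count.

P1: 1; P2: 8; P3: 2; P4: 8; P5: 5; P6: 4

Standard divisor 30482/28 ≈ 1088.643; standard quotas: P1 0.993, P2 7.677, P3 2.695, P4 7.640, P5 5.168, P6 3.827.
Rounding down gives 0, 7, 2, 7, 5, 3 = 24 seats, so the divisor must be adjusted.
With modified divisor 1000: modified quotas P1 1.081, P2 8.358, P3 2.934, P4 8.317, P5 5.626, P6 4.166.
Rounding down: P1 1, P2 8, P3 2, P4 8, P5 5, P6 4 (total 28).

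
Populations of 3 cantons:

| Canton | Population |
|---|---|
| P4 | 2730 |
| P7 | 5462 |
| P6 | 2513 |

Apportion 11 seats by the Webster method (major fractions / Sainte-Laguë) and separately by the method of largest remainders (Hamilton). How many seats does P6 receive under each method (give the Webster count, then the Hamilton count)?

3 and 2

Webster: P4 3, P7 5, P6 3.
Hamilton: P4 3, P7 6, P6 2.
P6 gets 3 under Webster and 2 under Hamilton.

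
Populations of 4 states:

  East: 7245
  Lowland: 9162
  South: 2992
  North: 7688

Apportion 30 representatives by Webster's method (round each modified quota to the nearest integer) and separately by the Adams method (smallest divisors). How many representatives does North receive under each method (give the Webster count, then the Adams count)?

Webster: East 8, Lowland 10, South 3, North 9.
Adams: East 8, Lowland 10, South 4, North 8.
North gets 9 under Webster and 8 under Adams.

9 and 8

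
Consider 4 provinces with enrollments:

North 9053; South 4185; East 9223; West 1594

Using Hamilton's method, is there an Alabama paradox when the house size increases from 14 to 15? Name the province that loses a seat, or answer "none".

At 14 seats: North 5, South 3, East 5, West 1.
At 15 seats: North 6, South 2, East 6, West 1.
South drops from 3 to 2.

South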